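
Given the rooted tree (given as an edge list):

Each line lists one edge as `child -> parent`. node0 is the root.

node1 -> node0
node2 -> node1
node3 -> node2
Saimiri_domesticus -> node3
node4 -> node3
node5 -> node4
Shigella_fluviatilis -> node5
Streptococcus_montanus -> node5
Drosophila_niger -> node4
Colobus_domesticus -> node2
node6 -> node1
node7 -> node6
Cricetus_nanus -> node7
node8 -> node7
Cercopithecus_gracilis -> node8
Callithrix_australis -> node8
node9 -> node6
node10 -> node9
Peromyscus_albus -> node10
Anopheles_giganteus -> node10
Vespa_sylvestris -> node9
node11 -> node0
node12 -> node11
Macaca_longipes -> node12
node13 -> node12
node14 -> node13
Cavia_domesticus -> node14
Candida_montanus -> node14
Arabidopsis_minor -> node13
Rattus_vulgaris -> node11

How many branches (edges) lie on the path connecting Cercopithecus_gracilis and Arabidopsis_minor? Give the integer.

9

The MRCA of Cercopithecus_gracilis and Arabidopsis_minor is the root of the tree.
From Cercopithecus_gracilis up to that node: 5 branches. From Arabidopsis_minor up to the same node: 4 branches. Total: 5 + 4 = 9.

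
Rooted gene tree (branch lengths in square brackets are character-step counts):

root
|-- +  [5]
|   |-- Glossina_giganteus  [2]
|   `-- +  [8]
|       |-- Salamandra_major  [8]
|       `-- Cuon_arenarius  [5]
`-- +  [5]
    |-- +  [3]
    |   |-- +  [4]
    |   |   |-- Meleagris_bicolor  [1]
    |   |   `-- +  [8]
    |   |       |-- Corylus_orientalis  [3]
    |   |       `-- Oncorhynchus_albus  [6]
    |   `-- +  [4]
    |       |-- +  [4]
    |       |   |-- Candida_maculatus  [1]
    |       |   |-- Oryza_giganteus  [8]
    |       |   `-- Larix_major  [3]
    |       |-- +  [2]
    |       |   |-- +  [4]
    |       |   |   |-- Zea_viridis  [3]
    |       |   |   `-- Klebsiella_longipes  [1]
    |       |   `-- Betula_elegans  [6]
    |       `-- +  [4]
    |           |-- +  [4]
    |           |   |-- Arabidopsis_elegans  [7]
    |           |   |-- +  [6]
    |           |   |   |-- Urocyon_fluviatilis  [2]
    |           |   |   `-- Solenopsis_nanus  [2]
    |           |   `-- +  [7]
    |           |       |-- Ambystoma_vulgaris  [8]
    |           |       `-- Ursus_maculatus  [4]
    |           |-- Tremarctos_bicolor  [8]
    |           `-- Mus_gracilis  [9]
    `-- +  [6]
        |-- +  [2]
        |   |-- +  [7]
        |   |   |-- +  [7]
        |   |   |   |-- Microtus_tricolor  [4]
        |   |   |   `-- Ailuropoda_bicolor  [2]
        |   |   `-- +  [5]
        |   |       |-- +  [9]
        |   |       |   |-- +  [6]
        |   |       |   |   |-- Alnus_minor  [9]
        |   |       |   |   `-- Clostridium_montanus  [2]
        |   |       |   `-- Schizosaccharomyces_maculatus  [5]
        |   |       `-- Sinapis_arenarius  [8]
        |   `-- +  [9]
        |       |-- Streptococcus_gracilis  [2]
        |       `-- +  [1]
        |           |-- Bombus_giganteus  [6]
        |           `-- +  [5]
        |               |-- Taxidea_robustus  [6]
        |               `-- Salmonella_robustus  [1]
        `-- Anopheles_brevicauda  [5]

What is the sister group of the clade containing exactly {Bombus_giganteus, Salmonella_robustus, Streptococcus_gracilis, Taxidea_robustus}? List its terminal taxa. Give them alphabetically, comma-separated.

Ailuropoda_bicolor, Alnus_minor, Clostridium_montanus, Microtus_tricolor, Schizosaccharomyces_maculatus, Sinapis_arenarius

The clade containing exactly {Bombus_giganteus, Salmonella_robustus, Streptococcus_gracilis, Taxidea_robustus} attaches to the tree at the node subtending (((Microtus_tricolor,Ailuropoda_bicolor),(((Alnus_minor,Clostridium_montanus),Schizosaccharomyces_maculatus),Sinapis_arenarius)),(Streptococcus_gracilis,(Bombus_giganteus,(Taxidea_robustus,Salmonella_robustus)))).
The other lineage descending from that same node — the sister group — is ((Microtus_tricolor,Ailuropoda_bicolor),(((Alnus_minor,Clostridium_montanus),Schizosaccharomyces_maculatus),Sinapis_arenarius)); its 6 tips in alphabetical order are the answer.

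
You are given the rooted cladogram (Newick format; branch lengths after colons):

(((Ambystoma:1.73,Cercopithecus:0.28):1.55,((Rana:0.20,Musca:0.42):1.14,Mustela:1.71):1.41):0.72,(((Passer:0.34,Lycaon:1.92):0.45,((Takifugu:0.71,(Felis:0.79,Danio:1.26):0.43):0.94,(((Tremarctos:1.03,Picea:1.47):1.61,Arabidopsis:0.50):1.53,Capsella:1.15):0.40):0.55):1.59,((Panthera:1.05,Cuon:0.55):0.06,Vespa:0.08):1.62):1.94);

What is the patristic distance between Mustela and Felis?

The path runs Mustela → … → MRCA → … → Felis; the MRCA is the root of the tree.
Branch lengths along that path: 1.71 + 1.41 + 0.72 + 1.94 + 1.59 + 0.55 + 0.94 + 0.43 + 0.79 = 10.08.

10.08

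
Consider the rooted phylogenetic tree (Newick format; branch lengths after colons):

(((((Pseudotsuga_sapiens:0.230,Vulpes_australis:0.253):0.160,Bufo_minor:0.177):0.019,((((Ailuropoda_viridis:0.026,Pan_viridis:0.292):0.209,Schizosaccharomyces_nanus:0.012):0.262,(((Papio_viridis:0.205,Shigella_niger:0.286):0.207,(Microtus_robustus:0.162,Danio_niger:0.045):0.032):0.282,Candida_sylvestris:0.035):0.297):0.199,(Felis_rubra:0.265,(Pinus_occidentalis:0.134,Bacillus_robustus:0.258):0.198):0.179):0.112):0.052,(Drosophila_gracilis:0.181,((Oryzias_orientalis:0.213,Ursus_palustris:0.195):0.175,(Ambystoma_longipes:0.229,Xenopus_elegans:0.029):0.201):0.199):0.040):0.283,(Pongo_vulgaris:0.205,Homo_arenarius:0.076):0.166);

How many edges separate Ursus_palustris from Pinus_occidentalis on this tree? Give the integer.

9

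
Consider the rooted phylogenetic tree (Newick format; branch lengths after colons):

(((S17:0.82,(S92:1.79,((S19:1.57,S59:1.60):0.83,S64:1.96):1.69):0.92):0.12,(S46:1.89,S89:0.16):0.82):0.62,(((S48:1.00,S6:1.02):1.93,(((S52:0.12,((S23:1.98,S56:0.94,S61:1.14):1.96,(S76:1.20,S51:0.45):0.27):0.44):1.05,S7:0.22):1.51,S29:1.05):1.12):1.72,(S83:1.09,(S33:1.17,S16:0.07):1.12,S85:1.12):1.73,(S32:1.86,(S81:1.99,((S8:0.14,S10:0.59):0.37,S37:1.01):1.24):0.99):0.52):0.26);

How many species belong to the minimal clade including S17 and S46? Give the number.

The MRCA of S17 and S46 is the node subtending ((S17,(S92,((S19,S59),S64))),(S46,S89)).
That clade contains 7 terminal taxa: S17, S19, S46, S59, S64, S89, S92.

7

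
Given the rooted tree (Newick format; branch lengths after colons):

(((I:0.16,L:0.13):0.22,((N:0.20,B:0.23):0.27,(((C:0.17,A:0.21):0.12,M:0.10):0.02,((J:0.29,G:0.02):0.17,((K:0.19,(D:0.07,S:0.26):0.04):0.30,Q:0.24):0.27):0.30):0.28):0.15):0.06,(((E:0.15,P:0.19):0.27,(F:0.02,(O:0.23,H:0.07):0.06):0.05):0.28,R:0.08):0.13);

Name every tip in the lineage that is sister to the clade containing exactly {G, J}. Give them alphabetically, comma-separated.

The clade containing exactly {G, J} attaches to the tree at the node subtending ((J,G),((K,(D,S)),Q)).
The other lineage descending from that same node — the sister group — is ((K,(D,S)),Q); its 4 tips in alphabetical order are the answer.

D, K, Q, S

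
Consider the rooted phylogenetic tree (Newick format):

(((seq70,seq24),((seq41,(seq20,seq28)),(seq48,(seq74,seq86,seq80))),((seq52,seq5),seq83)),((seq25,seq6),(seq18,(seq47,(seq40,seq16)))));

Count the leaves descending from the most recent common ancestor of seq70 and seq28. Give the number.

The MRCA of seq70 and seq28 is the node subtending ((seq70,seq24),((seq41,(seq20,seq28)),(seq48,(seq74,seq86,seq80))),((seq52,seq5),seq83)).
That clade contains 12 terminal taxa: seq20, seq24, seq28, seq41, seq48, seq5, seq52, seq70, seq74, seq80, seq83, seq86.

12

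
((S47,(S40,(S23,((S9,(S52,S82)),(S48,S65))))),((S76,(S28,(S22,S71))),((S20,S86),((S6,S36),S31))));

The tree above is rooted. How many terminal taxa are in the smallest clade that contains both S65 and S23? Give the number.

The MRCA of S65 and S23 is the node subtending (S23,((S9,(S52,S82)),(S48,S65))).
That clade contains 6 terminal taxa: S23, S48, S52, S65, S82, S9.

6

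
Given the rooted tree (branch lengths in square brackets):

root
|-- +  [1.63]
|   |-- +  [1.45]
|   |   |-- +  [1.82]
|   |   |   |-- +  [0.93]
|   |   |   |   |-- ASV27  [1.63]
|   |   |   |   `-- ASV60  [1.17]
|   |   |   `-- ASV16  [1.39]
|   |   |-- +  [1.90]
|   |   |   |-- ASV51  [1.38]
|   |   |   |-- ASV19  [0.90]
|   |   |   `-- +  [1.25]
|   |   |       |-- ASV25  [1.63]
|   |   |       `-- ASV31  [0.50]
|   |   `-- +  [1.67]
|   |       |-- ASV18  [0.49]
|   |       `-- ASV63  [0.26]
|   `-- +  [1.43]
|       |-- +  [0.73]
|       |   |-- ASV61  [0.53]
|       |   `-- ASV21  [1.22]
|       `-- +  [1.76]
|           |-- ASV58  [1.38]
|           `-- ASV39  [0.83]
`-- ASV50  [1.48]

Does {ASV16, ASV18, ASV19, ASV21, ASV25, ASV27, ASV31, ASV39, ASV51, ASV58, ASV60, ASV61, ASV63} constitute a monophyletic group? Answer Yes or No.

Yes

The most recent common ancestor of these taxa subtends ((((ASV27,ASV60),ASV16),(ASV51,ASV19,(ASV25,ASV31)),(ASV18,ASV63)),((ASV61,ASV21),(ASV58,ASV39))).
That clade has exactly 13 tips — every listed taxon and nothing else — so the group is monophyletic.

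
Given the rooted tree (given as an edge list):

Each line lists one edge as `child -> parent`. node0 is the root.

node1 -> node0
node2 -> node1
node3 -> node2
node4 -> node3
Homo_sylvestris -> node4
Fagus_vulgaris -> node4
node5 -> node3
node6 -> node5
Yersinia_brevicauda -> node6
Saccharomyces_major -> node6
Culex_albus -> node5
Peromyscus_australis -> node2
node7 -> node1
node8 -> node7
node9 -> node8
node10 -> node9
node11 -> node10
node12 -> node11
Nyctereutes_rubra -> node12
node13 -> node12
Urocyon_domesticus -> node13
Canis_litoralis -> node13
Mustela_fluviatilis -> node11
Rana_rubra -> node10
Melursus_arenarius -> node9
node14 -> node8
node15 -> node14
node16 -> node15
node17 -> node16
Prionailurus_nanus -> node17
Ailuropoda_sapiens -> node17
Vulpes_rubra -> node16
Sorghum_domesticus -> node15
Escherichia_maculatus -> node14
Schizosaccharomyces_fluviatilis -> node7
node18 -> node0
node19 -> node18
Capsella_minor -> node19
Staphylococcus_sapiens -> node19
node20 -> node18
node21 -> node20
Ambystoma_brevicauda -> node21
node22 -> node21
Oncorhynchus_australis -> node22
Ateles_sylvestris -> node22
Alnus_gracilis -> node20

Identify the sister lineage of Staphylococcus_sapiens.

Staphylococcus_sapiens attaches to the tree at the node subtending (Capsella_minor,Staphylococcus_sapiens).
The other lineage descending from that same node — the sister group — is the single tip Capsella_minor.

Capsella_minor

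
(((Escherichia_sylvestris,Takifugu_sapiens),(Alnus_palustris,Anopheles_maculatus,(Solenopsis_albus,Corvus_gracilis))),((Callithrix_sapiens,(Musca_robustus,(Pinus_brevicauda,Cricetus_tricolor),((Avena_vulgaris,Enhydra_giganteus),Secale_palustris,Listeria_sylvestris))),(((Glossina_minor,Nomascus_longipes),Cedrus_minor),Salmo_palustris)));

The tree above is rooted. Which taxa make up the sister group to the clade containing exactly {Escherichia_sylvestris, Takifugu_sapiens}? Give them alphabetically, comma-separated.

Alnus_palustris, Anopheles_maculatus, Corvus_gracilis, Solenopsis_albus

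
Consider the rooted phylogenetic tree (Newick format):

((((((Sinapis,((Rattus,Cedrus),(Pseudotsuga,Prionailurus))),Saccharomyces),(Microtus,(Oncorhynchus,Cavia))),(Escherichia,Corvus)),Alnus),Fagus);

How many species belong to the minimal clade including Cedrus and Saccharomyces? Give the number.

6

The MRCA of Cedrus and Saccharomyces is the node subtending ((Sinapis,((Rattus,Cedrus),(Pseudotsuga,Prionailurus))),Saccharomyces).
That clade contains 6 terminal taxa: Cedrus, Prionailurus, Pseudotsuga, Rattus, Saccharomyces, Sinapis.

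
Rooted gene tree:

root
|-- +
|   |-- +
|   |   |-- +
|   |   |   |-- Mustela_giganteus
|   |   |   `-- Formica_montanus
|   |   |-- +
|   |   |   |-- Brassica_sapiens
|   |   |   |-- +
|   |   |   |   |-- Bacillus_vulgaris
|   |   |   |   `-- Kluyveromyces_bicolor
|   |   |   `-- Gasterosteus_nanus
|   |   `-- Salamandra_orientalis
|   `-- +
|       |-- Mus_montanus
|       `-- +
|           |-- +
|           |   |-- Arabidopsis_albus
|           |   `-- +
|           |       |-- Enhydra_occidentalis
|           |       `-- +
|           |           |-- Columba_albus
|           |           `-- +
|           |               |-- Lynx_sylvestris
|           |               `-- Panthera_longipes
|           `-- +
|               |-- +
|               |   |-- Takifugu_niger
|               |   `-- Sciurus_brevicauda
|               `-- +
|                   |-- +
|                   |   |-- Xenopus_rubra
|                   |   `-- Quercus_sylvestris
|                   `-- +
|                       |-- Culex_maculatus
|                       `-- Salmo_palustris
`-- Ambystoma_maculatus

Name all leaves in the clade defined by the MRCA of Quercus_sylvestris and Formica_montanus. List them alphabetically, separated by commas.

Tracing Quercus_sylvestris: it sits inside (Xenopus_rubra,Quercus_sylvestris).
Tracing Formica_montanus: it sits inside (Mustela_giganteus,Formica_montanus).
The smallest clade enclosing both is (((Mustela_giganteus,Formica_montanus),(Brassica_sapiens,(Bacillus_vulgaris,Kluyveromyces_bicolor),Gasterosteus_nanus),Salamandra_orientalis),(Mus_montanus,((Arabidopsis_albus,(Enhydra_occidentalis,(Columba_albus,(Lynx_sylvestris,Panthera_longipes)))),((Takifugu_niger,Sciurus_brevicauda),((Xenopus_rubra,Quercus_sylvestris),(Culex_maculatus,Salmo_palustris)))))); the answer is its 19 terminal taxa in alphabetical order.

Arabidopsis_albus, Bacillus_vulgaris, Brassica_sapiens, Columba_albus, Culex_maculatus, Enhydra_occidentalis, Formica_montanus, Gasterosteus_nanus, Kluyveromyces_bicolor, Lynx_sylvestris, Mus_montanus, Mustela_giganteus, Panthera_longipes, Quercus_sylvestris, Salamandra_orientalis, Salmo_palustris, Sciurus_brevicauda, Takifugu_niger, Xenopus_rubra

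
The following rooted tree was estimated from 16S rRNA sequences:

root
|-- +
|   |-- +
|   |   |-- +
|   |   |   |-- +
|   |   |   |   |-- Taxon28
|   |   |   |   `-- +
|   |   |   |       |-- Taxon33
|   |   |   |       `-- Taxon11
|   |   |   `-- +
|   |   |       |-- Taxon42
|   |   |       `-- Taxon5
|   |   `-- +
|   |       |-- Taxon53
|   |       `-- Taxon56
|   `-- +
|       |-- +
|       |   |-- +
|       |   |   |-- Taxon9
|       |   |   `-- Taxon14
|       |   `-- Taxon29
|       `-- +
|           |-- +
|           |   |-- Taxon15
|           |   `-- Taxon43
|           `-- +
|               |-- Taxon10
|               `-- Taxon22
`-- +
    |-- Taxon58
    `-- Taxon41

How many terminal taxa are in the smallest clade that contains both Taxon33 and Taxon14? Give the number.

The MRCA of Taxon33 and Taxon14 is the node subtending ((((Taxon28,(Taxon33,Taxon11)),(Taxon42,Taxon5)),(Taxon53,Taxon56)),(((Taxon9,Taxon14),Taxon29),((Taxon15,Taxon43),(Taxon10,Taxon22)))).
That clade contains 14 terminal taxa: Taxon10, Taxon11, Taxon14, Taxon15, Taxon22, Taxon28, Taxon29, Taxon33, Taxon42, Taxon43, Taxon5, Taxon53, Taxon56, Taxon9.

14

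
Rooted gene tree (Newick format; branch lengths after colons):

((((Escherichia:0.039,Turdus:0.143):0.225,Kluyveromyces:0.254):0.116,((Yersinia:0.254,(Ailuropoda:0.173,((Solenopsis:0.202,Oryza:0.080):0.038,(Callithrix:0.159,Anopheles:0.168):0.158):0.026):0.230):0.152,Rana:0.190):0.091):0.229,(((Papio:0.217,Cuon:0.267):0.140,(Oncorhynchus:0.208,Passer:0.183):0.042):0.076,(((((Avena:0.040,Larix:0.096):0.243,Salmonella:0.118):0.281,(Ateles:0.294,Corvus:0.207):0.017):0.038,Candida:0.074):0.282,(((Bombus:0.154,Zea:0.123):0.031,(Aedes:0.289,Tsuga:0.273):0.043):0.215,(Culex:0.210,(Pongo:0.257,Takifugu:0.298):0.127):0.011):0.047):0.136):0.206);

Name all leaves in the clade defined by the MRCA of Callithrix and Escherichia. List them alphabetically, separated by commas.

Ailuropoda, Anopheles, Callithrix, Escherichia, Kluyveromyces, Oryza, Rana, Solenopsis, Turdus, Yersinia

Tracing Callithrix: it sits inside (Callithrix,Anopheles).
Tracing Escherichia: it sits inside (Escherichia,Turdus).
The smallest clade enclosing both is (((Escherichia,Turdus),Kluyveromyces),((Yersinia,(Ailuropoda,((Solenopsis,Oryza),(Callithrix,Anopheles)))),Rana)); the answer is its 10 terminal taxa in alphabetical order.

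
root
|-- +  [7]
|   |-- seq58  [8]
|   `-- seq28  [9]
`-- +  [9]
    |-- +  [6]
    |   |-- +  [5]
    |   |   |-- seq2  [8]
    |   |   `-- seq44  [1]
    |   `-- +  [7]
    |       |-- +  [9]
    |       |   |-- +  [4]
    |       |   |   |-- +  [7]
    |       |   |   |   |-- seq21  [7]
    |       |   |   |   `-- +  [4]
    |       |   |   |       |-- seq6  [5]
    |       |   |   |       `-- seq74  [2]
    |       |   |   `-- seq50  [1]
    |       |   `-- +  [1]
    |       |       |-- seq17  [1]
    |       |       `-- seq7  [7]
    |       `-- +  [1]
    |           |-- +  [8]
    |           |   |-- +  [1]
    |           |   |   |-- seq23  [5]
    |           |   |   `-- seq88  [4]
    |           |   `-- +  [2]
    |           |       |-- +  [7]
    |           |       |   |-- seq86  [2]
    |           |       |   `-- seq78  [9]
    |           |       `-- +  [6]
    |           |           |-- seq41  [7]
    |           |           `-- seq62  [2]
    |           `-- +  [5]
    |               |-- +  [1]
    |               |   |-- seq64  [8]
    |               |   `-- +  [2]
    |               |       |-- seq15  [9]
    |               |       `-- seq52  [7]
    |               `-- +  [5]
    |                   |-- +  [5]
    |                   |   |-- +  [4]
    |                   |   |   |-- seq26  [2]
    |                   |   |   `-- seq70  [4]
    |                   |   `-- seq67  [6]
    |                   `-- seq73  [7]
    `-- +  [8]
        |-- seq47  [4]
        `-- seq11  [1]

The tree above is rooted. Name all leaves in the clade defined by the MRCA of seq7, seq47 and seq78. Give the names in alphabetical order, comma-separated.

seq11, seq15, seq17, seq2, seq21, seq23, seq26, seq41, seq44, seq47, seq50, seq52, seq6, seq62, seq64, seq67, seq7, seq70, seq73, seq74, seq78, seq86, seq88

Tracing seq7: it sits inside (seq17,seq7).
Tracing seq47: it sits inside (seq47,seq11).
Tracing seq78: it sits inside (seq86,seq78).
The smallest clade enclosing all 3 is (((seq2,seq44),((((seq21,(seq6,seq74)),seq50),(seq17,seq7)),(((seq23,seq88),((seq86,seq78),(seq41,seq62))),((seq64,(seq15,seq52)),(((seq26,seq70),seq67),seq73))))),(seq47,seq11)); the answer is its 23 terminal taxa in alphabetical order.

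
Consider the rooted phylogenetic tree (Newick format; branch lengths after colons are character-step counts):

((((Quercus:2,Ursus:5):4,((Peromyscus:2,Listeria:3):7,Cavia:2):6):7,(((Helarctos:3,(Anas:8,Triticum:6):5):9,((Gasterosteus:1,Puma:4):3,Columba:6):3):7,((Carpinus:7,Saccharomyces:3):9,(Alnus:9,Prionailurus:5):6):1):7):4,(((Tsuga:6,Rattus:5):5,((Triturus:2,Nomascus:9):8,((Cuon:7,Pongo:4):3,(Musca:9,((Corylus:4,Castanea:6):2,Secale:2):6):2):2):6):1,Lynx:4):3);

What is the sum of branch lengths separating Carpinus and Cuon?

The path runs Carpinus → … → MRCA → … → Cuon; the MRCA is the root of the tree.
Branch lengths along that path: 7 + 9 + 1 + 7 + 4 + 3 + 1 + 6 + 2 + 3 + 7 = 50.

50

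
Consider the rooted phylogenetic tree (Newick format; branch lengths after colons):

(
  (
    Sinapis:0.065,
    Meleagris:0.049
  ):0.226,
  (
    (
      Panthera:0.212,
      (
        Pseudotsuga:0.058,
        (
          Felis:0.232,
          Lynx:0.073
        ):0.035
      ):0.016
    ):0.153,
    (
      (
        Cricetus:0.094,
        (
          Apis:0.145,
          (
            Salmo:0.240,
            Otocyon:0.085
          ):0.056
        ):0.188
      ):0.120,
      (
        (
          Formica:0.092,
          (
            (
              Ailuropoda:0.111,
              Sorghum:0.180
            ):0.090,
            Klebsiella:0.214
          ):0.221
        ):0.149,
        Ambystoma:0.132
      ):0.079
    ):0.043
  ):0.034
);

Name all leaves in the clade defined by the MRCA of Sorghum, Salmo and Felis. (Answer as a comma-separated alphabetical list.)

Ailuropoda, Ambystoma, Apis, Cricetus, Felis, Formica, Klebsiella, Lynx, Otocyon, Panthera, Pseudotsuga, Salmo, Sorghum

Tracing Sorghum: it sits inside (Ailuropoda,Sorghum).
Tracing Salmo: it sits inside (Salmo,Otocyon).
Tracing Felis: it sits inside (Felis,Lynx).
The smallest clade enclosing all 3 is ((Panthera,(Pseudotsuga,(Felis,Lynx))),((Cricetus,(Apis,(Salmo,Otocyon))),((Formica,((Ailuropoda,Sorghum),Klebsiella)),Ambystoma))); the answer is its 13 terminal taxa in alphabetical order.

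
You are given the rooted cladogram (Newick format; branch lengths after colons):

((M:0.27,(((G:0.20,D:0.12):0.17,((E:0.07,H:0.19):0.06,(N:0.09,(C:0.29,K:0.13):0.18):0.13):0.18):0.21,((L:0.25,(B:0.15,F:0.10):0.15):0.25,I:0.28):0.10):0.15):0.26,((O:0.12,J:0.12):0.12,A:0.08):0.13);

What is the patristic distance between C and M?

The path runs C → … → MRCA → … → M; the MRCA is the node subtending (M,(((G,D),((E,H),(N,(C,K)))),((L,(B,F)),I))).
Branch lengths along that path: 0.29 + 0.18 + 0.13 + 0.18 + 0.21 + 0.15 + 0.27 = 1.41.

1.41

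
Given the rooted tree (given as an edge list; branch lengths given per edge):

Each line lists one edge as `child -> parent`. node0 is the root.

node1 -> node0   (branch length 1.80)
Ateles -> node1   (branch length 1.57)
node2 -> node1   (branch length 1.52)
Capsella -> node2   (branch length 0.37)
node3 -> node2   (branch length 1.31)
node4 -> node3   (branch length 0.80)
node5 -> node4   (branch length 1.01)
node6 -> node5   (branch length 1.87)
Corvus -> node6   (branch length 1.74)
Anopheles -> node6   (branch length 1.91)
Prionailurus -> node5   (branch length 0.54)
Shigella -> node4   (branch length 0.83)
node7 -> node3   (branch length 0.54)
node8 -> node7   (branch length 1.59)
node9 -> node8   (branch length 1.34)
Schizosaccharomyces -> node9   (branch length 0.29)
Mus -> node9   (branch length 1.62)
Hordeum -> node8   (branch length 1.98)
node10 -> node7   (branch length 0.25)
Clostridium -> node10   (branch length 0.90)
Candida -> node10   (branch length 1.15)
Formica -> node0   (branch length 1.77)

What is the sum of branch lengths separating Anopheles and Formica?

The path runs Anopheles → … → MRCA → … → Formica; the MRCA is the root of the tree.
Branch lengths along that path: 1.91 + 1.87 + 1.01 + 0.80 + 1.31 + 1.52 + 1.80 + 1.77 = 11.99.

11.99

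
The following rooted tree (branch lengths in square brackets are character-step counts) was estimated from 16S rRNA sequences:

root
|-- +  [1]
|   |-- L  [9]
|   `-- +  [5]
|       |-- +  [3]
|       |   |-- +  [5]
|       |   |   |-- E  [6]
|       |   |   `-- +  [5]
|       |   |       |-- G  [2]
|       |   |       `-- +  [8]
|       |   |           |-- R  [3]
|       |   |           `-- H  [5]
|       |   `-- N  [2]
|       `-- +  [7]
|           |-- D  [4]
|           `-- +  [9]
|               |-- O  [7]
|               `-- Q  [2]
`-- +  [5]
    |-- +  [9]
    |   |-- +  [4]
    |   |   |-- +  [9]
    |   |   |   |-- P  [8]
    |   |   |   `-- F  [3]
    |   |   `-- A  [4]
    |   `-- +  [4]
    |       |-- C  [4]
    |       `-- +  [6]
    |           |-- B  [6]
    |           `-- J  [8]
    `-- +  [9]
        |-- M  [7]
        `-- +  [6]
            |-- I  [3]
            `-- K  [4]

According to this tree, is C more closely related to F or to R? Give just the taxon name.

F

The MRCA of C and F subtends (((P,F),A),(C,(B,J))) (6 taxa).
The MRCA of C and R is the root, subtending the entire tree (18 taxa).
The first is nested inside the second, so C shares a more recent common ancestor with F.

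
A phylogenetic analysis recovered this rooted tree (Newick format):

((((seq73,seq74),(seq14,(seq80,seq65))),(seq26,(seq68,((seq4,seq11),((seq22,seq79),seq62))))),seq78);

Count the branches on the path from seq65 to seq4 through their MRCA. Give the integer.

9

The MRCA of seq65 and seq4 is the node subtending (((seq73,seq74),(seq14,(seq80,seq65))),(seq26,(seq68,((seq4,seq11),((seq22,seq79),seq62))))).
From seq65 up to that node: 4 branches. From seq4 up to the same node: 5 branches. Total: 4 + 5 = 9.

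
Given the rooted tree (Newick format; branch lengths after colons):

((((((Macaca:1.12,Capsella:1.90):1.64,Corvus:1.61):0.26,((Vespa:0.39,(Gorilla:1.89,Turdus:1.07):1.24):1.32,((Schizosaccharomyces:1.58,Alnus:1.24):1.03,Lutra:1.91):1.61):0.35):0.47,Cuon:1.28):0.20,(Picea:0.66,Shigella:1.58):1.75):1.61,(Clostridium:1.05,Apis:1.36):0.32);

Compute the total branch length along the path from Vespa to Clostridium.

5.71

The path runs Vespa → … → MRCA → … → Clostridium; the MRCA is the root of the tree.
Branch lengths along that path: 0.39 + 1.32 + 0.35 + 0.47 + 0.20 + 1.61 + 0.32 + 1.05 = 5.71.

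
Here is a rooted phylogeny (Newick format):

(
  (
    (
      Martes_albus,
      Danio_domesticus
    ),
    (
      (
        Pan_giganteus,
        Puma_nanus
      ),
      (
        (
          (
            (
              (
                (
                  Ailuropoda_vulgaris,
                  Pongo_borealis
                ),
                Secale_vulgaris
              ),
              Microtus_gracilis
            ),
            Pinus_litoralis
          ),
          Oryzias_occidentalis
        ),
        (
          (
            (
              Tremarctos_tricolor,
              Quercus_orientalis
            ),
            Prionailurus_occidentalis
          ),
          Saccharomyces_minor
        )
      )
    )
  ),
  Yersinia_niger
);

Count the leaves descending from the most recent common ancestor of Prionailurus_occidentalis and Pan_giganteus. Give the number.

The MRCA of Prionailurus_occidentalis and Pan_giganteus is the node subtending ((Pan_giganteus,Puma_nanus),((((((Ailuropoda_vulgaris,Pongo_borealis),Secale_vulgaris),Microtus_gracilis),Pinus_litoralis),Oryzias_occidentalis),(((Tremarctos_tricolor,Quercus_orientalis),Prionailurus_occidentalis),Saccharomyces_minor))).
That clade contains 12 terminal taxa: Ailuropoda_vulgaris, Microtus_gracilis, Oryzias_occidentalis, Pan_giganteus, Pinus_litoralis, Pongo_borealis, Prionailurus_occidentalis, Puma_nanus, Quercus_orientalis, Saccharomyces_minor, Secale_vulgaris, Tremarctos_tricolor.

12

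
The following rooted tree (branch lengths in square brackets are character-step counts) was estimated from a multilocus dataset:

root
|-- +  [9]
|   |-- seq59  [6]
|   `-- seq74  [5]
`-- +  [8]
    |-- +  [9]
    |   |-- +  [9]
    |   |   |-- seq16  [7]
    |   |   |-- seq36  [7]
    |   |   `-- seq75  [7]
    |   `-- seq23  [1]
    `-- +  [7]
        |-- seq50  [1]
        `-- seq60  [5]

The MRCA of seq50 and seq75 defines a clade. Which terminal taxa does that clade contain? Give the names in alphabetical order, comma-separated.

seq16, seq23, seq36, seq50, seq60, seq75

Tracing seq50: it sits inside (seq50,seq60).
Tracing seq75: it sits inside (seq16,seq36,seq75).
The smallest clade enclosing both is (((seq16,seq36,seq75),seq23),(seq50,seq60)); the answer is its 6 terminal taxa in alphabetical order.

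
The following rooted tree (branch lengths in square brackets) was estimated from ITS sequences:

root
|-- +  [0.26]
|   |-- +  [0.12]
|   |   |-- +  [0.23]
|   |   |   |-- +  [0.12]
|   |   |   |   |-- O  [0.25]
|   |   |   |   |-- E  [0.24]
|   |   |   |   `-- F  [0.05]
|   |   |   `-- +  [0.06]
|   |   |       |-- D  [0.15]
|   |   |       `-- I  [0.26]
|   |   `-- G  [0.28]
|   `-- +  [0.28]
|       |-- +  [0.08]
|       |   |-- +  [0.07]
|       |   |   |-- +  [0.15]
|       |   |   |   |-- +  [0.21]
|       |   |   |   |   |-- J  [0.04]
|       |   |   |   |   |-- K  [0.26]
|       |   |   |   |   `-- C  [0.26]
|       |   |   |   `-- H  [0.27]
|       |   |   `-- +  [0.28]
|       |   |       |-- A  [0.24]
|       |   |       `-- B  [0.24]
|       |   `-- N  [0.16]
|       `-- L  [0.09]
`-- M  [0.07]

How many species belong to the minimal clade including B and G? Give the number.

14

The MRCA of B and G is the node subtending ((((O,E,F),(D,I)),G),(((((J,K,C),H),(A,B)),N),L)).
That clade contains 14 terminal taxa: A, B, C, D, E, F, G, H, I, J, K, L, N, O.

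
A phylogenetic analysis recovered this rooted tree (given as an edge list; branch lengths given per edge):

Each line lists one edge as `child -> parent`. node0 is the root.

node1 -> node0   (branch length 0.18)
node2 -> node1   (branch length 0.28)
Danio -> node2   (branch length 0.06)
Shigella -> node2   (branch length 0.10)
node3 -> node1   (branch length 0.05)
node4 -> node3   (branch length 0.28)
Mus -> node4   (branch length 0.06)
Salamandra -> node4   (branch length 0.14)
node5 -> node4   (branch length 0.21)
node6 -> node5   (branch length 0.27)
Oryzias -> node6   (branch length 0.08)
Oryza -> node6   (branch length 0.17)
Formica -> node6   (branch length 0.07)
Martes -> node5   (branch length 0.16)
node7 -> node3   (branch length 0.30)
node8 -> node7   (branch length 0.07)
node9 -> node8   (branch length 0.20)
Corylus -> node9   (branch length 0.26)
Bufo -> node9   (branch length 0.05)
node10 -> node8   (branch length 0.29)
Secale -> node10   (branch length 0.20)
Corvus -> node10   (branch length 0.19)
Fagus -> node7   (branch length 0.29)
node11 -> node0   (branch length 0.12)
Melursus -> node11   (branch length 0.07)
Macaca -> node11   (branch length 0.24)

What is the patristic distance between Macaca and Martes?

1.24

The path runs Macaca → … → MRCA → … → Martes; the MRCA is the root of the tree.
Branch lengths along that path: 0.24 + 0.12 + 0.18 + 0.05 + 0.28 + 0.21 + 0.16 = 1.24.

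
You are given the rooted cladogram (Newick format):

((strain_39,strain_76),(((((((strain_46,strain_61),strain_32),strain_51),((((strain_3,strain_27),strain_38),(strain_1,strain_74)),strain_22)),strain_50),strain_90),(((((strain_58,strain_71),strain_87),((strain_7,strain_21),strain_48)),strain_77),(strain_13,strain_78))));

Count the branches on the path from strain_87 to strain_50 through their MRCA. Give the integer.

The MRCA of strain_87 and strain_50 is the node subtending (((((((strain_46,strain_61),strain_32),strain_51),((((strain_3,strain_27),strain_38),(strain_1,strain_74)),strain_22)),strain_50),strain_90),(((((strain_58,strain_71),strain_87),((strain_7,strain_21),strain_48)),strain_77),(strain_13,strain_78))).
From strain_87 up to that node: 5 branches. From strain_50 up to the same node: 3 branches. Total: 5 + 3 = 8.

8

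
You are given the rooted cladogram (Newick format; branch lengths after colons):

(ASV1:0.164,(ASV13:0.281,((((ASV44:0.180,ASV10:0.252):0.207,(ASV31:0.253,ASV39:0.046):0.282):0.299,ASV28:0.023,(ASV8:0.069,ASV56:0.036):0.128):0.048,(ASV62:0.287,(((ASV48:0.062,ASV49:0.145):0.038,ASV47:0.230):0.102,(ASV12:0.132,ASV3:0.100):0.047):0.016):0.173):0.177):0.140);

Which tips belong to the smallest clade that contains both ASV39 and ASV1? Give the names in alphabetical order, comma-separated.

Tracing ASV39: it sits inside (ASV31,ASV39).
Tracing ASV1: it attaches directly to the root.
The smallest clade enclosing both is the whole tree (their MRCA is the root), so the answer is all 15 tips in alphabetical order.

ASV1, ASV10, ASV12, ASV13, ASV28, ASV3, ASV31, ASV39, ASV44, ASV47, ASV48, ASV49, ASV56, ASV62, ASV8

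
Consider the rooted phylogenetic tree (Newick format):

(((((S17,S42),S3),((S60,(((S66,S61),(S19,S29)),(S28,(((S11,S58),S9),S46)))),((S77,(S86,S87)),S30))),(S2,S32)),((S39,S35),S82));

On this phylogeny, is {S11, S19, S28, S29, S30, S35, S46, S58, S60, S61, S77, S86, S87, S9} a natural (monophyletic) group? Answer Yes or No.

No

The MRCA of the listed taxa is the root, so the smallest clade containing them is the whole tree.
That clade also contains S17, S2, S3, S32, S39, S42, S66, S82, which are not in the proposed group, so the group is not monophyletic.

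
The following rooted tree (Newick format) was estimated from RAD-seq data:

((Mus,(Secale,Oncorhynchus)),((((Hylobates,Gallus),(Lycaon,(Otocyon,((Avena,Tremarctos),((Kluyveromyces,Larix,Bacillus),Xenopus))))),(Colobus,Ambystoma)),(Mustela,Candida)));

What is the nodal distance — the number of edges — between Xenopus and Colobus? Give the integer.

8

The MRCA of Xenopus and Colobus is the node subtending (((Hylobates,Gallus),(Lycaon,(Otocyon,((Avena,Tremarctos),((Kluyveromyces,Larix,Bacillus),Xenopus))))),(Colobus,Ambystoma)).
From Xenopus up to that node: 6 branches. From Colobus up to the same node: 2 branches. Total: 6 + 2 = 8.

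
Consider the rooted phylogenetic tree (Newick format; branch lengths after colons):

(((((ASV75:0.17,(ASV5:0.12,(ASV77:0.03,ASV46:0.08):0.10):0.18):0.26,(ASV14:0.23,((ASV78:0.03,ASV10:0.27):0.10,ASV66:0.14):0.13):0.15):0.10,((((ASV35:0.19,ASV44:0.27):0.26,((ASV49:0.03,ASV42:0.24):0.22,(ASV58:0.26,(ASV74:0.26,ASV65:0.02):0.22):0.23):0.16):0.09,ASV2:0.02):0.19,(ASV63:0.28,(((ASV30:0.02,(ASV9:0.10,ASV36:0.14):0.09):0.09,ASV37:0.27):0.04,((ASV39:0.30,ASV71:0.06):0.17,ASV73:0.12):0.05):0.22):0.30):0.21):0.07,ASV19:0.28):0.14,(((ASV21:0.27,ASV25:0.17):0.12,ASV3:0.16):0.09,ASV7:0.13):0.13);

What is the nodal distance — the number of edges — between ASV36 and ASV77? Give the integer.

The MRCA of ASV36 and ASV77 is the node subtending (((ASV75,(ASV5,(ASV77,ASV46))),(ASV14,((ASV78,ASV10),ASV66))),((((ASV35,ASV44),((ASV49,ASV42),(ASV58,(ASV74,ASV65)))),ASV2),(ASV63,(((ASV30,(ASV9,ASV36)),ASV37),((ASV39,ASV71),ASV73))))).
From ASV36 up to that node: 7 branches. From ASV77 up to the same node: 5 branches. Total: 7 + 5 = 12.

12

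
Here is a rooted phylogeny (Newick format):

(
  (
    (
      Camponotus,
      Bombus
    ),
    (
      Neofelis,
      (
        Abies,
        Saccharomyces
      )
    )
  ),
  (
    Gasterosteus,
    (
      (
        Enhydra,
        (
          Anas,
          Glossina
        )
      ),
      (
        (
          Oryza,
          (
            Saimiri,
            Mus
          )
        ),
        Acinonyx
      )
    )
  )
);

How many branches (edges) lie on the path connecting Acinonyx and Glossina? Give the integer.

The MRCA of Acinonyx and Glossina is the node subtending ((Enhydra,(Anas,Glossina)),((Oryza,(Saimiri,Mus)),Acinonyx)).
From Acinonyx up to that node: 2 branches. From Glossina up to the same node: 3 branches. Total: 2 + 3 = 5.

5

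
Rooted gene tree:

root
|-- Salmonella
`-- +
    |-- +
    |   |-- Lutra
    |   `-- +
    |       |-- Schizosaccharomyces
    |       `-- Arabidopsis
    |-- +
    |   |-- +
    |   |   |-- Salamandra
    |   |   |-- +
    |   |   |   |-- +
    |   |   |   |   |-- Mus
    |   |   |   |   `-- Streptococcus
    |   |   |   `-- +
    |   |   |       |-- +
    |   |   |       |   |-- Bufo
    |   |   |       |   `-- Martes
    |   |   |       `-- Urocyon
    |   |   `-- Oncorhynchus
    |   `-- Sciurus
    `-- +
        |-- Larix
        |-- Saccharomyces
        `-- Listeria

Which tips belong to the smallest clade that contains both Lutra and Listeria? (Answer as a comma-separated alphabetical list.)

Tracing Lutra: it sits inside (Lutra,(Schizosaccharomyces,Arabidopsis)).
Tracing Listeria: it sits inside (Larix,Saccharomyces,Listeria).
The smallest clade enclosing both is ((Lutra,(Schizosaccharomyces,Arabidopsis)),((Salamandra,((Mus,Streptococcus),((Bufo,Martes),Urocyon)),Oncorhynchus),Sciurus),(Larix,Saccharomyces,Listeria)); the answer is its 14 terminal taxa in alphabetical order.

Arabidopsis, Bufo, Larix, Listeria, Lutra, Martes, Mus, Oncorhynchus, Saccharomyces, Salamandra, Schizosaccharomyces, Sciurus, Streptococcus, Urocyon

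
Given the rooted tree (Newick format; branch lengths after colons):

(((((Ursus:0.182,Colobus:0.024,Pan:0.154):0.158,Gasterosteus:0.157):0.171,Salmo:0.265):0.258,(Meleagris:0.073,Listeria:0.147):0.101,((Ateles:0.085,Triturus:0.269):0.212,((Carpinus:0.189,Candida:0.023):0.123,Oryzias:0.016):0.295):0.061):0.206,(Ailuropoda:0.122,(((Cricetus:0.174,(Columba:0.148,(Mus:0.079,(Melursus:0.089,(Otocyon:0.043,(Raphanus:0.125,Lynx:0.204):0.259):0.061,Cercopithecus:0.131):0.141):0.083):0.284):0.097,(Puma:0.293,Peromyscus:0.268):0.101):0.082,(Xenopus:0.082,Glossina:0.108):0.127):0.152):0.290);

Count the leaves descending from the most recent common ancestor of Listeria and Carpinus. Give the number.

The MRCA of Listeria and Carpinus is the node subtending ((((Ursus,Colobus,Pan),Gasterosteus),Salmo),(Meleagris,Listeria),((Ateles,Triturus),((Carpinus,Candida),Oryzias))).
That clade contains 12 terminal taxa: Ateles, Candida, Carpinus, Colobus, Gasterosteus, Listeria, Meleagris, Oryzias, Pan, Salmo, Triturus, Ursus.

12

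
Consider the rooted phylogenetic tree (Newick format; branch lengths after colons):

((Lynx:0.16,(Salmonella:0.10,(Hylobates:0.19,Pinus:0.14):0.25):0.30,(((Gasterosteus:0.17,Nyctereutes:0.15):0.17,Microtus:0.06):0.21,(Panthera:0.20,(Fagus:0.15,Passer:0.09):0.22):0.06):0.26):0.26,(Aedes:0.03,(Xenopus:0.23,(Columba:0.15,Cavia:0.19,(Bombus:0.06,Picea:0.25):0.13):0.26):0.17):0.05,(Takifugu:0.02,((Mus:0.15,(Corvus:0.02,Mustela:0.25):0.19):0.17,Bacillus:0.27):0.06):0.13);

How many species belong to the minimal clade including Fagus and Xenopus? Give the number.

21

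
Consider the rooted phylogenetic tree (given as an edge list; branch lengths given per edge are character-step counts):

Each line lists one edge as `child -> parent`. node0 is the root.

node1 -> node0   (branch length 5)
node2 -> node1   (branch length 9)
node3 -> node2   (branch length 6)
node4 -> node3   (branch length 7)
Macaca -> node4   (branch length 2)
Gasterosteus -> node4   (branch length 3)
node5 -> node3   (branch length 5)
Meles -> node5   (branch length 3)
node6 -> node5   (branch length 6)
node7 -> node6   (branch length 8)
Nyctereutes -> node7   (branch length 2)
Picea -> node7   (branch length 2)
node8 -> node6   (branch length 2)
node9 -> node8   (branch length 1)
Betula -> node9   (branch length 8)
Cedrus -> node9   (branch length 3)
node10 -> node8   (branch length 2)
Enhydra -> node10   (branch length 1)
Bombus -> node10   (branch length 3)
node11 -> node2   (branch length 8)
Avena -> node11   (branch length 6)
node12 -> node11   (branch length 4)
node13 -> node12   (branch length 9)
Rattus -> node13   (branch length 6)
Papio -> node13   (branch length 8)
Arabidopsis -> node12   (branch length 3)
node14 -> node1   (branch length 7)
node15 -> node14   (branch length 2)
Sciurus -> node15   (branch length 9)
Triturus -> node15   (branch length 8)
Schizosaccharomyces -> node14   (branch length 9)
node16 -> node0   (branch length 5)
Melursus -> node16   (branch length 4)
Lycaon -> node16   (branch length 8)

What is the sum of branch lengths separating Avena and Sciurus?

The path runs Avena → … → MRCA → … → Sciurus; the MRCA is the node subtending ((((Macaca,Gasterosteus),(Meles,((Nyctereutes,Picea),((Betula,Cedrus),(Enhydra,Bombus))))),(Avena,((Rattus,Papio),Arabidopsis))),((Sciurus,Triturus),Schizosaccharomyces)).
Branch lengths along that path: 6 + 8 + 9 + 7 + 2 + 9 = 41.

41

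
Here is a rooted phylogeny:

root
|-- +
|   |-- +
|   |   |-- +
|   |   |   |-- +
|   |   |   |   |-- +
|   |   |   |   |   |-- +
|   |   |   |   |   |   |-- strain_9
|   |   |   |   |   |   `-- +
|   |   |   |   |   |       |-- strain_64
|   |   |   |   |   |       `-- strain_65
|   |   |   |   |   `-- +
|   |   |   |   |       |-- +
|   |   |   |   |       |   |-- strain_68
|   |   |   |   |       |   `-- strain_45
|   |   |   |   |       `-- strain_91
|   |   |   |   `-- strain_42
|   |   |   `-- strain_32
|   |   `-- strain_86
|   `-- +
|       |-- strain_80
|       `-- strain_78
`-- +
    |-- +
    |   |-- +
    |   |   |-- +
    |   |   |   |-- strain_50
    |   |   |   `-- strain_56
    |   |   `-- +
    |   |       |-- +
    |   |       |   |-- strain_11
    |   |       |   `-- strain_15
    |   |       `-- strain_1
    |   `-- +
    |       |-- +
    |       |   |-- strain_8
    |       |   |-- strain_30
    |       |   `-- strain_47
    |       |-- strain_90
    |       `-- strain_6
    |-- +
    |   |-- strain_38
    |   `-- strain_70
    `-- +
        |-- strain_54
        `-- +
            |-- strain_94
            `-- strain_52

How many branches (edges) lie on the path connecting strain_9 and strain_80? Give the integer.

The MRCA of strain_9 and strain_80 is the node subtending ((((((strain_9,(strain_64,strain_65)),((strain_68,strain_45),strain_91)),strain_42),strain_32),strain_86),(strain_80,strain_78)).
From strain_9 up to that node: 6 branches. From strain_80 up to the same node: 2 branches. Total: 6 + 2 = 8.

8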